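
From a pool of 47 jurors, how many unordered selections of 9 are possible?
C(47,9) = 47!/(9!×38!) = 1362649145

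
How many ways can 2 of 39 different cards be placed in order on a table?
P(39,2) = 39!/(39-2)! = 1482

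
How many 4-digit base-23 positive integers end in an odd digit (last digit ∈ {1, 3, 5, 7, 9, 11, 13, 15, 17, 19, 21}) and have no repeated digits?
Last∈{1,3,5,7,9,11,13,15,17,19,21}. Last=0: 0. Last nonzero: 11×21×P(21,2) = 97020. Total = 97020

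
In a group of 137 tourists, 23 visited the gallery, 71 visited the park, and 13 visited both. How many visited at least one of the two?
|A∪B| = |A| + |B| - |A∩B| = 23 + 71 - 13 = 81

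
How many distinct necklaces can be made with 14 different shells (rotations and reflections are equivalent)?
(14-1)!/2 = 6227020800/2 = 3113510400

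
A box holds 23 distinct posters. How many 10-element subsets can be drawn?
C(23,10) = 23!/(10!×13!) = 1144066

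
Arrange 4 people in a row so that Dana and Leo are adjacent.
Treat as block: (4-1)! × 2! = 6 × 2 = 12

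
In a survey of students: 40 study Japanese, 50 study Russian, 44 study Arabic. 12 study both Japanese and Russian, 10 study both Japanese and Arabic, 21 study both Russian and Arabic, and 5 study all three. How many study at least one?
|A∪B∪C| = 40+50+44-12-10-21+5 = 96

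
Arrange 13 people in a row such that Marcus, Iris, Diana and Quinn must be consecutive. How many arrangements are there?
Treat the 4 as one block: (13-4+1)! × 4! = 3628800 × 24 = 87091200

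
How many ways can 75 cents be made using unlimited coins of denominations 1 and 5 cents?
Coefficient of x^75 in 1/(1-x^1) · 1/(1-x^5). Use j coins of 5 for j = 0..⌊75/5⌋ = 15, the rest in 1s: 15 + 1 = 16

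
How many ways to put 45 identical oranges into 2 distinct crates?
C(45+2-1, 2-1) = C(46, 1) = 46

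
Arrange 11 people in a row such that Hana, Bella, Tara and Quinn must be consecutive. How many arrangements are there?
Treat the 4 as one block: (11-4+1)! × 4! = 40320 × 24 = 967680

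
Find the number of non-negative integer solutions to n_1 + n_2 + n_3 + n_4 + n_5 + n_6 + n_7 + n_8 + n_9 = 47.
C(47+9-1, 9-1) = C(55, 8) = 1217566350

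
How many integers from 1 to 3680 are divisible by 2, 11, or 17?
⌊3680/2⌋+⌊3680/11⌋+⌊3680/17⌋ - ⌊3680/22⌋-⌊3680/34⌋-⌊3680/187⌋ + ⌊3680/374⌋ = 1840+334+216 - 167-108-19 + 9 = 2105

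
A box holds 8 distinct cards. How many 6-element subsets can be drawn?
C(8,6) = 8!/(6!×2!) = 28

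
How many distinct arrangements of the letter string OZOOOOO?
7! / (6! × 1!) = 7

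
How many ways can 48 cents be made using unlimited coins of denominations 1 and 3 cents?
Coefficient of x^48 in 1/(1-x^1) · 1/(1-x^3). Use j coins of 3 for j = 0..⌊48/3⌋ = 16, the rest in 1s: 16 + 1 = 17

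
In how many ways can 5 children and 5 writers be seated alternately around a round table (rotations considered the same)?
Fix one of the children: (5-1)! ways for the remaining children, × 5! ways for the writers = 24 × 120 = 2880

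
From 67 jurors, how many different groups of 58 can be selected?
C(67,58) = 67!/(58!×9!) = 42757703560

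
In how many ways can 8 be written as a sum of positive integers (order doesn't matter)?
Pentagonal recurrence p(n) = p(n-1) + p(n-2) - p(n-5) - p(n-7) + p(n-12) + p(n-15) - ... gives p(0..7) = 1, 1, 2, 3, 5, 7, 11, 15. p(8) = p(7) + p(6) - p(3) - p(1) = 15 + 11 - 3 - 1 = 22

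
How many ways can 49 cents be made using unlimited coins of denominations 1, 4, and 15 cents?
Coefficient of x^49 in 1/(1-x^1) · 1/(1-x^4) · 1/(1-x^15). Case on j = number of 15-cent coins (j = 0..3); remainder r = 49 - 15j is made from {1,4} in ⌊r/4⌋+1 ways. r = 49, 34, 19, 4 → 13 + 9 + 5 + 2 = 29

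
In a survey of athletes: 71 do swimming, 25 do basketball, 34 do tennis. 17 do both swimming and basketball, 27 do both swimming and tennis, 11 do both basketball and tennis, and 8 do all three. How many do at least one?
|A∪B∪C| = 71+25+34-17-27-11+8 = 83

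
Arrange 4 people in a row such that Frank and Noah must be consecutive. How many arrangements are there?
Treat the 2 as one block: (4-2+1)! × 2! = 6 × 2 = 12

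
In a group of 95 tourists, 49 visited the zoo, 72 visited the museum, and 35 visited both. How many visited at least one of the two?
|A∪B| = |A| + |B| - |A∩B| = 49 + 72 - 35 = 86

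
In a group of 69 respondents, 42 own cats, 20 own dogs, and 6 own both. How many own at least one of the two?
|A∪B| = |A| + |B| - |A∩B| = 42 + 20 - 6 = 56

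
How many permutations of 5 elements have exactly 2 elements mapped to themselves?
Choose the 2 fixed points C(5,2) = 10, derange the rest: !3 = Σ_{j=0}^{3} (-1)^j·3!/j! = 6 - 6 + 3 - 1 = 2. Product = 10 × 2 = 20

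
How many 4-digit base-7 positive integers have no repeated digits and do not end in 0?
Last digit: 6 nonzero choices. First digit: 5 (nonzero, ≠last). Middle 2: P(5,2) = 20. Total = 600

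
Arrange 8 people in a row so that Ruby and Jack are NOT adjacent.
Total - adjacent = 8! - (8-1)!×2 = 40320 - 10080 = 30240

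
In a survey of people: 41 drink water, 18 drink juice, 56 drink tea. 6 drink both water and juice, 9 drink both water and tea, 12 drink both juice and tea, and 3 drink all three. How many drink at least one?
|A∪B∪C| = 41+18+56-6-9-12+3 = 91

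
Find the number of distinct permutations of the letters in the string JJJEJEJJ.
8! / (2! × 6!) = 28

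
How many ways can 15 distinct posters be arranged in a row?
15! = 1307674368000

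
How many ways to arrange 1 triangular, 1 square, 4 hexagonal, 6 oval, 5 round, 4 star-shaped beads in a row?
21! / (1! × 1! × 4! × 6! × 5! × 4!) = 1026615189600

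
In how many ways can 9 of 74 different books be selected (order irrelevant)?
C(74,9) = 74!/(9!×65!) = 110524147514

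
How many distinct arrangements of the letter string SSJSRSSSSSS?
11! / (1! × 1! × 9!) = 110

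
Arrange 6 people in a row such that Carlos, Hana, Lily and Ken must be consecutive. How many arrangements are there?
Treat the 4 as one block: (6-4+1)! × 4! = 6 × 24 = 144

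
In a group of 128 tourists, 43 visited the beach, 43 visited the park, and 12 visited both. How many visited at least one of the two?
|A∪B| = |A| + |B| - |A∩B| = 43 + 43 - 12 = 74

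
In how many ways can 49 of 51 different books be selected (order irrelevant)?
C(51,49) = 51!/(49!×2!) = 1275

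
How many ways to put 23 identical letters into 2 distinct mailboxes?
C(23+2-1, 2-1) = C(24, 1) = 24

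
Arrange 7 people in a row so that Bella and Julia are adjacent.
Treat as block: (7-1)! × 2! = 720 × 2 = 1440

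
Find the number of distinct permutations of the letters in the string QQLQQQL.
7! / (5! × 2!) = 21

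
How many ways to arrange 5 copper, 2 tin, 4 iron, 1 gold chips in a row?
12! / (5! × 2! × 4! × 1!) = 83160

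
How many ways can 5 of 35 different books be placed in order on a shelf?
P(35,5) = 35!/(35-5)! = 38955840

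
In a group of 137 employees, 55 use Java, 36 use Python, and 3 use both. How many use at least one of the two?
|A∪B| = |A| + |B| - |A∩B| = 55 + 36 - 3 = 88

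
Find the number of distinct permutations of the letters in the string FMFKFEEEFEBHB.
13! / (1! × 4! × 1! × 4! × 1! × 2!) = 5405400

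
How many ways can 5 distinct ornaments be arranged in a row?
5! = 120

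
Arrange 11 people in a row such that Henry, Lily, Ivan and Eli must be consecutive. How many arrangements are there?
Treat the 4 as one block: (11-4+1)! × 4! = 40320 × 24 = 967680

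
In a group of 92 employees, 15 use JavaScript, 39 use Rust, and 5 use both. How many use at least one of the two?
|A∪B| = |A| + |B| - |A∩B| = 15 + 39 - 5 = 49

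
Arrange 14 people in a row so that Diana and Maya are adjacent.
Treat as block: (14-1)! × 2! = 6227020800 × 2 = 12454041600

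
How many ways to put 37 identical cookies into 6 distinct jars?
C(37+6-1, 6-1) = C(42, 5) = 850668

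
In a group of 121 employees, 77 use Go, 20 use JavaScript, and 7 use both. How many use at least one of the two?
|A∪B| = |A| + |B| - |A∩B| = 77 + 20 - 7 = 90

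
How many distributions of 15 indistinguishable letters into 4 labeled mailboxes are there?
C(15+4-1, 4-1) = C(18, 3) = 816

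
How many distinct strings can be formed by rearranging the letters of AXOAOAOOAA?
10! / (4! × 5! × 1!) = 1260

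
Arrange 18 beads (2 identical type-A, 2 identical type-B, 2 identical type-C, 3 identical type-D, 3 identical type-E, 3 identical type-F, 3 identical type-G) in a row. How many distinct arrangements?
18! / (2! × 2! × 2! × 3! × 3! × 3! × 3!) = 617512896000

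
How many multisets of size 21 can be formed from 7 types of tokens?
C(21+7-1, 7-1) = C(27, 6) = 296010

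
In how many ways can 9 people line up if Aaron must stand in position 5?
Fix one position: (9-1)! = 40320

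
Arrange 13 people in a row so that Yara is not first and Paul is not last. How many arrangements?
By inclusion-exclusion: 13! - 2×(13-1)! + (13-2)! = 6227020800 - 958003200 + 39916800 = 5308934400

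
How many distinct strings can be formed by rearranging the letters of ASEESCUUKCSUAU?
14! / (3! × 2! × 2! × 2! × 4! × 1!) = 75675600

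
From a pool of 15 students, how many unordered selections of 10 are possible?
C(15,10) = 15!/(10!×5!) = 3003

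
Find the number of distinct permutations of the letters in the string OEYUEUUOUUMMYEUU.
16! / (3! × 2! × 2! × 2! × 7!) = 86486400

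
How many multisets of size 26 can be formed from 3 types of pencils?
C(26+3-1, 3-1) = C(28, 2) = 378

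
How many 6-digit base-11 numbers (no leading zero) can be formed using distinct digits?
First digit: 10 choices (nonzero). Then descending: 10 × 10 × 9 × 8 × 7 × 6 = 302400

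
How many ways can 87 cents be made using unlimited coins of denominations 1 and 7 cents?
Coefficient of x^87 in 1/(1-x^1) · 1/(1-x^7). Use j coins of 7 for j = 0..⌊87/7⌋ = 12, the rest in 1s: 12 + 1 = 13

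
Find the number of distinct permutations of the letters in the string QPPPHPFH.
8! / (4! × 1! × 1! × 2!) = 840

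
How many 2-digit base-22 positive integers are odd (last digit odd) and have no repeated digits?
Last∈{1,3,5,7,9,11,13,15,17,19,21}. Last=0: 0. Last nonzero: 11×20×P(20,0) = 220. Total = 220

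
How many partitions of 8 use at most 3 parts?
By conjugation, equals partitions of 8 into parts ≤ 3. Let r_j(i) = number of partitions of i into parts ≤ j, for i = 0..8. r_1(i) = 1 for all i; r_j(i) = r_{j-1}(i) + r_j(i-j). Rows j = 2..3: ≤2: 1 1 2 2 3 3 4 4 5; ≤3: 1 1 2 3 4 5 7 8 10. r_3(8) = 10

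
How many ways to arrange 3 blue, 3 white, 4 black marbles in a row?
10! / (3! × 3! × 4!) = 4200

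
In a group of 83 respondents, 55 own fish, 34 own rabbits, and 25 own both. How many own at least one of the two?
|A∪B| = |A| + |B| - |A∩B| = 55 + 34 - 25 = 64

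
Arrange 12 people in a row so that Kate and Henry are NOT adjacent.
Total - adjacent = 12! - (12-1)!×2 = 479001600 - 79833600 = 399168000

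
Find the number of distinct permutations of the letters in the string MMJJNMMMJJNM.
12! / (6! × 4! × 2!) = 13860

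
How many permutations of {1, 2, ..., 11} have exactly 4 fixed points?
Choose the 4 fixed points C(11,4) = 330, derange the rest: !7 = Σ_{j=0}^{7} (-1)^j·7!/j! = 5040 - 5040 + 2520 - 840 + 210 - 42 + 7 - 1 = 1854. Product = 330 × 1854 = 611820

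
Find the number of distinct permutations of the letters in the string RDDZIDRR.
8! / (3! × 1! × 3! × 1!) = 1120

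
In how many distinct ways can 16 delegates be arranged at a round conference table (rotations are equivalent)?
Circular: fix one position, arrange the rest. (16-1)! = 1307674368000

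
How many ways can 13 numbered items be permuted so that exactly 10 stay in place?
Choose the 10 fixed points C(13,10) = 286, derange the rest: !3 = Σ_{j=0}^{3} (-1)^j·3!/j! = 6 - 6 + 3 - 1 = 2. Product = 286 × 2 = 572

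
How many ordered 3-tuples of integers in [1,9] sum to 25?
Coefficient of x^25 in (x + x² + ... + x^9)^3. By inclusion-exclusion on dice exceeding 9: Σ_j (-1)^j C(3,j)·C(25-1-9j, 2) = C(3,0)·C(24,2) - C(3,1)·C(15,2) + C(3,2)·C(6,2) = 1·276 - 3·105 + 3·15 = 6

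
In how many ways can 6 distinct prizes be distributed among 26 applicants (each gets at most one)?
P(26,6) = 26!/(26-6)! = 165765600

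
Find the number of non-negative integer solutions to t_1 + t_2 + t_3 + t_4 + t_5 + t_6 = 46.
C(46+6-1, 6-1) = C(51, 5) = 2349060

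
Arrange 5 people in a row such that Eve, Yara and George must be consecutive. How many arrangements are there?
Treat the 3 as one block: (5-3+1)! × 3! = 6 × 6 = 36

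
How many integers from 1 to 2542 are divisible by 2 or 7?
⌊2542/2⌋ + ⌊2542/7⌋ - ⌊2542/14⌋ = 1271 + 363 - 181 = 1453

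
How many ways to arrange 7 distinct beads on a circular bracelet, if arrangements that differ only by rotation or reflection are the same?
(7-1)!/2 = 720/2 = 360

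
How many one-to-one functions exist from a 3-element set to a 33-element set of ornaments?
P(33,3) = 33!/(33-3)! = 32736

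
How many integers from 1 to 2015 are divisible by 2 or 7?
⌊2015/2⌋ + ⌊2015/7⌋ - ⌊2015/14⌋ = 1007 + 287 - 143 = 1151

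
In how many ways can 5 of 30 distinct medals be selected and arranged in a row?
P(30,5) = 30!/(30-5)! = 17100720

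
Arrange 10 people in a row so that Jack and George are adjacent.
Treat as block: (10-1)! × 2! = 362880 × 2 = 725760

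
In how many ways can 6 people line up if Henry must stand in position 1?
Fix one position: (6-1)! = 120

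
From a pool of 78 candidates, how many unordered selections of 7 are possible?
C(78,7) = 78!/(7!×71!) = 2641902120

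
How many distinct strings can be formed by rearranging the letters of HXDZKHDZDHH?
11! / (2! × 1! × 4! × 1! × 3!) = 138600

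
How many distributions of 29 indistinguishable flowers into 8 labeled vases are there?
C(29+8-1, 8-1) = C(36, 7) = 8347680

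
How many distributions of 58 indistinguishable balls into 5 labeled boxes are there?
C(58+5-1, 5-1) = C(62, 4) = 557845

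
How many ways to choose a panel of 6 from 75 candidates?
C(75,6) = 75!/(6!×69!) = 201359550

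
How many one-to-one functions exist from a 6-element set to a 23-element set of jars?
P(23,6) = 23!/(23-6)! = 72681840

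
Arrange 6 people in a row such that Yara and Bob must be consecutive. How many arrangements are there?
Treat the 2 as one block: (6-2+1)! × 2! = 120 × 2 = 240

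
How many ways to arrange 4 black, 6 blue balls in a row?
10! / (4! × 6!) = 210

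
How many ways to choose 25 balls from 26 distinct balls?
C(26,25) = 26!/(25!×1!) = 26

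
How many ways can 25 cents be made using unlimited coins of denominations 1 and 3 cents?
Coefficient of x^25 in 1/(1-x^1) · 1/(1-x^3). Use j coins of 3 for j = 0..⌊25/3⌋ = 8, the rest in 1s: 8 + 1 = 9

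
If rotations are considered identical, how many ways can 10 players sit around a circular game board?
Circular: fix one position, arrange the rest. (10-1)! = 362880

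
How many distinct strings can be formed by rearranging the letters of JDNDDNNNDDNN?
12! / (5! × 6! × 1!) = 5544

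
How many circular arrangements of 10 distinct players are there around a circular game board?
Circular: fix one position, arrange the rest. (10-1)! = 362880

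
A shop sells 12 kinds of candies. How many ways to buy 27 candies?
C(27+12-1, 12-1) = C(38, 11) = 1203322288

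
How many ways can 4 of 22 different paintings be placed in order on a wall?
P(22,4) = 22!/(22-4)! = 175560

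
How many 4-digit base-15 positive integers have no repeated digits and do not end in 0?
Last digit: 14 nonzero choices. First digit: 13 (nonzero, ≠last). Middle 2: P(13,2) = 156. Total = 28392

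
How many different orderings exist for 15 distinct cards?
15! = 1307674368000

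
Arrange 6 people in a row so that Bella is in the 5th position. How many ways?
Fix one position: (6-1)! = 120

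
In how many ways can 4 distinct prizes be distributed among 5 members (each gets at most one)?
P(5,4) = 5!/(5-4)! = 120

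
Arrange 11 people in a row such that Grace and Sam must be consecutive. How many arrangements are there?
Treat the 2 as one block: (11-2+1)! × 2! = 3628800 × 2 = 7257600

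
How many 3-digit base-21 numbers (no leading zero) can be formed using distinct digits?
First digit: 20 choices (nonzero). Then descending: 20 × 20 × 19 = 7600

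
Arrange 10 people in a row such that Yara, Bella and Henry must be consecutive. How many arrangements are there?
Treat the 3 as one block: (10-3+1)! × 3! = 40320 × 6 = 241920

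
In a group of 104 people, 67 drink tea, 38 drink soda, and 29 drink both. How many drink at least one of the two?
|A∪B| = |A| + |B| - |A∩B| = 67 + 38 - 29 = 76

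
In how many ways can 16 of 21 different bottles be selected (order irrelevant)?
C(21,16) = 21!/(16!×5!) = 20349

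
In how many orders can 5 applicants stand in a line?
5! = 120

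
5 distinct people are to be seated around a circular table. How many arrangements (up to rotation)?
Circular: fix one position, arrange the rest. (5-1)! = 24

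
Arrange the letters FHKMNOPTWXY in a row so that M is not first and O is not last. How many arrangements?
By inclusion-exclusion: 11! - 2×(11-1)! + (11-2)! = 39916800 - 7257600 + 362880 = 33022080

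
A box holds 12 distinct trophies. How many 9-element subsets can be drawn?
C(12,9) = 12!/(9!×3!) = 220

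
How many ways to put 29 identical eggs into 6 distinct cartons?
C(29+6-1, 6-1) = C(34, 5) = 278256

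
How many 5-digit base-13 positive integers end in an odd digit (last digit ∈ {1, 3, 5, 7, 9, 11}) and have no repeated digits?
Last∈{1,3,5,7,9,11}. Last=0: 0. Last nonzero: 6×11×P(11,3) = 65340. Total = 65340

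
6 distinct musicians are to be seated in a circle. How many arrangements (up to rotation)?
Circular: fix one position, arrange the rest. (6-1)! = 120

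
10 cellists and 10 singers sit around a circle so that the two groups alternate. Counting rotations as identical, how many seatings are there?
Fix one of the cellists: (10-1)! ways for the remaining cellists, × 10! ways for the singers = 362880 × 3628800 = 1316818944000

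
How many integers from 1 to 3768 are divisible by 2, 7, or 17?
⌊3768/2⌋+⌊3768/7⌋+⌊3768/17⌋ - ⌊3768/14⌋-⌊3768/34⌋-⌊3768/119⌋ + ⌊3768/238⌋ = 1884+538+221 - 269-110-31 + 15 = 2248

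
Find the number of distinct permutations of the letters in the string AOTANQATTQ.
10! / (1! × 1! × 3! × 2! × 3!) = 50400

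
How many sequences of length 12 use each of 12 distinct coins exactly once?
12! = 479001600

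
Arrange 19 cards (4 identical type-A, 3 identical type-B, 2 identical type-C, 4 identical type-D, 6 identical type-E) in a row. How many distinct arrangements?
19! / (4! × 3! × 2! × 4! × 6!) = 24443218800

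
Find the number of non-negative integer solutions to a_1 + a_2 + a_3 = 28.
C(28+3-1, 3-1) = C(30, 2) = 435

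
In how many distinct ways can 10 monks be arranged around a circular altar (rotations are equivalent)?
Circular: fix one position, arrange the rest. (10-1)! = 362880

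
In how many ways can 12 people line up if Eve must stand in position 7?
Fix one position: (12-1)! = 39916800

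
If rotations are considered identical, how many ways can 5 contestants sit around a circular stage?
Circular: fix one position, arrange the rest. (5-1)! = 24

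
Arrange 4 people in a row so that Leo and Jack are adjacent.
Treat as block: (4-1)! × 2! = 6 × 2 = 12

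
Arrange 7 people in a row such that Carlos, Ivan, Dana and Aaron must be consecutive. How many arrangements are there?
Treat the 4 as one block: (7-4+1)! × 4! = 24 × 24 = 576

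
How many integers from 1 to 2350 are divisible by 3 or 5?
⌊2350/3⌋ + ⌊2350/5⌋ - ⌊2350/15⌋ = 783 + 470 - 156 = 1097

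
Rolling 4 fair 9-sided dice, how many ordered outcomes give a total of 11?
Coefficient of x^11 in (x + x² + ... + x^9)^4. By inclusion-exclusion on dice exceeding 9: Σ_j (-1)^j C(4,j)·C(11-1-9j, 3) = C(4,0)·C(10,3) = 1·120 = 120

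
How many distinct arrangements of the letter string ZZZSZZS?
7! / (5! × 2!) = 21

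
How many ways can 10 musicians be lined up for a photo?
10! = 3628800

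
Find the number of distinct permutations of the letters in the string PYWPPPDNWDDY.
12! / (3! × 1! × 4! × 2! × 2!) = 831600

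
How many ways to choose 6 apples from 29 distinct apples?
C(29,6) = 29!/(6!×23!) = 475020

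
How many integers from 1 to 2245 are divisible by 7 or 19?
⌊2245/7⌋ + ⌊2245/19⌋ - ⌊2245/133⌋ = 320 + 118 - 16 = 422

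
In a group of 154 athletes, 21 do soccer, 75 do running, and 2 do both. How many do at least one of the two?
|A∪B| = |A| + |B| - |A∩B| = 21 + 75 - 2 = 94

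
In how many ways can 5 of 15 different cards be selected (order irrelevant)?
C(15,5) = 15!/(5!×10!) = 3003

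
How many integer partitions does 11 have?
Pentagonal recurrence p(n) = p(n-1) + p(n-2) - p(n-5) - p(n-7) + p(n-12) + p(n-15) - ... gives p(0..10) = 1, 1, 2, 3, 5, 7, 11, 15, 22, 30, 42. p(11) = p(10) + p(9) - p(6) - p(4) = 42 + 30 - 11 - 5 = 56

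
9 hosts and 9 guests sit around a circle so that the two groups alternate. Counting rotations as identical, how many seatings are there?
Fix one of the hosts: (9-1)! ways for the remaining hosts, × 9! ways for the guests = 40320 × 362880 = 14631321600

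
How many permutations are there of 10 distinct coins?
10! = 3628800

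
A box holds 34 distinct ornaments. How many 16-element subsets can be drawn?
C(34,16) = 34!/(16!×18!) = 2203961430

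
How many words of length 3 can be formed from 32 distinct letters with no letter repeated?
P(32,3) = 32!/(32-3)! = 29760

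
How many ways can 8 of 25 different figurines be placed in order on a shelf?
P(25,8) = 25!/(25-8)! = 43609104000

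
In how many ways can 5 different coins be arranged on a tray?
5! = 120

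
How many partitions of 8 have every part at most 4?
Let r_j(i) = number of partitions of i into parts ≤ j, for i = 0..8. r_1(i) = 1 for all i; r_j(i) = r_{j-1}(i) + r_j(i-j). Rows j = 2..4: ≤2: 1 1 2 2 3 3 4 4 5; ≤3: 1 1 2 3 4 5 7 8 10; ≤4: 1 1 2 3 5 6 9 11 15. r_4(8) = 15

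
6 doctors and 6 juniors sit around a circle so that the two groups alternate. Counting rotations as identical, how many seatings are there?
Fix one of the doctors: (6-1)! ways for the remaining doctors, × 6! ways for the juniors = 120 × 720 = 86400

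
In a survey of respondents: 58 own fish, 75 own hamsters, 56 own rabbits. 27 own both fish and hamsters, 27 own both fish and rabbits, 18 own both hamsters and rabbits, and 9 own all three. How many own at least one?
|A∪B∪C| = 58+75+56-27-27-18+9 = 126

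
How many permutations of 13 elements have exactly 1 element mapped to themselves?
Choose the 1 fixed point C(13,1) = 13, derange the rest: !12 = Σ_{j=0}^{12} (-1)^j·12!/j! = 479001600 - 479001600 + 239500800 - 79833600 + 19958400 - 3991680 + 665280 - 95040 + 11880 - 1320 + 132 - 12 + 1 = 176214841. Product = 13 × 176214841 = 2290792933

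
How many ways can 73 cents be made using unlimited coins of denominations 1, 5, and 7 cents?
Coefficient of x^73 in 1/(1-x^1) · 1/(1-x^5) · 1/(1-x^7). Case on j = number of 7-cent coins (j = 0..10); remainder r = 73 - 7j is made from {1,5} in ⌊r/5⌋+1 ways. r = 73, 66, 59, 52, 45, 38, 31, 24, 17, 10, 3 → 15 + 14 + 12 + 11 + 10 + 8 + 7 + 5 + 4 + 3 + 1 = 90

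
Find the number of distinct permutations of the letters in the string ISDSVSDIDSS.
11! / (1! × 2! × 3! × 5!) = 27720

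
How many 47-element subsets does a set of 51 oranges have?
C(51,47) = 51!/(47!×4!) = 249900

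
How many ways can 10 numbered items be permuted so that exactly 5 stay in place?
Choose the 5 fixed points C(10,5) = 252, derange the rest: !5 = Σ_{j=0}^{5} (-1)^j·5!/j! = 120 - 120 + 60 - 20 + 5 - 1 = 44. Product = 252 × 44 = 11088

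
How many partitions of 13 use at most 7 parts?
By conjugation, equals partitions of 13 into parts ≤ 7. Let r_j(i) = number of partitions of i into parts ≤ j, for i = 0..13. r_1(i) = 1 for all i; r_j(i) = r_{j-1}(i) + r_j(i-j). Rows j = 2..7: ≤2: 1 1 2 2 3 3 4 4 5 5 6 6 7 7; ≤3: 1 1 2 3 4 5 7 8 10 12 14 16 19 21; ≤4: 1 1 2 3 5 6 9 11 15 18 23 27 34 39; ≤5: 1 1 2 3 5 7 10 13 18 23 30 37 47 57; ≤6: 1 1 2 3 5 7 11 14 20 26 35 44 58 71; ≤7: 1 1 2 3 5 7 11 15 21 28 38 49 65 82. r_7(13) = 82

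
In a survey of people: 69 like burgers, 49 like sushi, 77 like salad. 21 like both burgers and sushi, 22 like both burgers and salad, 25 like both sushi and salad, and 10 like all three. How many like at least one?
|A∪B∪C| = 69+49+77-21-22-25+10 = 137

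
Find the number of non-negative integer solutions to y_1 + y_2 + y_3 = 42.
C(42+3-1, 3-1) = C(44, 2) = 946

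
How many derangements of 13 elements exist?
!13 = Σ_{j=0}^{13} (-1)^j·13!/j! = 6227020800 - 6227020800 + 3113510400 - 1037836800 + 259459200 - 51891840 + 8648640 - 1235520 + 154440 - 17160 + 1716 - 156 + 13 - 1 = 2290792932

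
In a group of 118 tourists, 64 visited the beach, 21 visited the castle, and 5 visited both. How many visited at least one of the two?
|A∪B| = |A| + |B| - |A∩B| = 64 + 21 - 5 = 80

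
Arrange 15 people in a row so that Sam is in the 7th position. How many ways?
Fix one position: (15-1)! = 87178291200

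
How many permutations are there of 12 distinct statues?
12! = 479001600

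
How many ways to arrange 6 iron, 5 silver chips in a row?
11! / (6! × 5!) = 462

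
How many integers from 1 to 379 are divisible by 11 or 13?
⌊379/11⌋ + ⌊379/13⌋ - ⌊379/143⌋ = 34 + 29 - 2 = 61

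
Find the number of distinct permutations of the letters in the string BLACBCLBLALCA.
13! / (3! × 3! × 3! × 4!) = 1201200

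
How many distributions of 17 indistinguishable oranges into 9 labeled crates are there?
C(17+9-1, 9-1) = C(25, 8) = 1081575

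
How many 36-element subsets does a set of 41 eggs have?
C(41,36) = 41!/(36!×5!) = 749398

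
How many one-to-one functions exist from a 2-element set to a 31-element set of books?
P(31,2) = 31!/(31-2)! = 930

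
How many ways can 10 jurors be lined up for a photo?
10! = 3628800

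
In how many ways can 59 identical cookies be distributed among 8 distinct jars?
C(59+8-1, 8-1) = C(66, 7) = 778789440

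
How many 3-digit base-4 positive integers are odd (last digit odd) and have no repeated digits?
Last∈{1,3}. Last=0: 0. Last nonzero: 2×2×P(2,1) = 8. Total = 8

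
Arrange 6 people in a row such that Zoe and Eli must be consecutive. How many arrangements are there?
Treat the 2 as one block: (6-2+1)! × 2! = 120 × 2 = 240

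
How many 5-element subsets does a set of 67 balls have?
C(67,5) = 67!/(5!×62!) = 9657648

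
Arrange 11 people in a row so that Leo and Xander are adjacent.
Treat as block: (11-1)! × 2! = 3628800 × 2 = 7257600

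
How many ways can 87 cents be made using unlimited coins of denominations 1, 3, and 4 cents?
Coefficient of x^87 in 1/(1-x^1) · 1/(1-x^3) · 1/(1-x^4). Case on j = number of 4-cent coins (j = 0..21); remainder r = 87 - 4j is made from {1,3} in ⌊r/3⌋+1 ways. r = 87, 83, 79, 75, 71, 67, 63, 59, 55, 51, 47, 43, 39, 35, 31, 27, 23, 19, 15, 11, 7, 3 → 30 + 28 + 27 + 26 + 24 + 23 + 22 + 20 + 19 + 18 + 16 + 15 + 14 + 12 + 11 + 10 + 8 + 7 + 6 + 4 + 3 + 2 = 345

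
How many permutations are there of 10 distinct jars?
10! = 3628800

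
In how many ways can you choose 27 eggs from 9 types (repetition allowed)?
C(27+9-1, 9-1) = C(35, 8) = 23535820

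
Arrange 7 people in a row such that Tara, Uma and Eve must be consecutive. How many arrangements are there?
Treat the 3 as one block: (7-3+1)! × 3! = 120 × 6 = 720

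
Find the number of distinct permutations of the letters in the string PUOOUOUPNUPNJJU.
15! / (2! × 3! × 3! × 2! × 5!) = 75675600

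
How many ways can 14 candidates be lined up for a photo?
14! = 87178291200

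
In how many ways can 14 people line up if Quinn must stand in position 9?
Fix one position: (14-1)! = 6227020800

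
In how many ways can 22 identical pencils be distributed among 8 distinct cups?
C(22+8-1, 8-1) = C(29, 7) = 1560780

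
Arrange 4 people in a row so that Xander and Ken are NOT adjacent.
Total - adjacent = 4! - (4-1)!×2 = 24 - 12 = 12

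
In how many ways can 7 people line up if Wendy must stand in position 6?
Fix one position: (7-1)! = 720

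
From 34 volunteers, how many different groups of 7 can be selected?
C(34,7) = 34!/(7!×27!) = 5379616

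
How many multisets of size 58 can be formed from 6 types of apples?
C(58+6-1, 6-1) = C(63, 5) = 7028847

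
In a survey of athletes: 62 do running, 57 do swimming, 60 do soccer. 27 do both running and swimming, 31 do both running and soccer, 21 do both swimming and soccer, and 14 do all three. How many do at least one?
|A∪B∪C| = 62+57+60-27-31-21+14 = 114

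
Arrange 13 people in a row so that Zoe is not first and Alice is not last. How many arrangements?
By inclusion-exclusion: 13! - 2×(13-1)! + (13-2)! = 6227020800 - 958003200 + 39916800 = 5308934400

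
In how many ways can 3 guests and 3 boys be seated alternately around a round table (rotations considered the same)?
Fix one of the guests: (3-1)! ways for the remaining guests, × 3! ways for the boys = 2 × 6 = 12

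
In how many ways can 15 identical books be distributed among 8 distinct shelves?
C(15+8-1, 8-1) = C(22, 7) = 170544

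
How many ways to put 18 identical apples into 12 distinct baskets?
C(18+12-1, 12-1) = C(29, 11) = 34597290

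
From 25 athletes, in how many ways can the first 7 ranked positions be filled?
P(25,7) = 25!/(25-7)! = 2422728000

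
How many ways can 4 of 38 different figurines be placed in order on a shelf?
P(38,4) = 38!/(38-4)! = 1771560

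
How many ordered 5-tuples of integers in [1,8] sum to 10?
Coefficient of x^10 in (x + x² + ... + x^8)^5. By inclusion-exclusion on dice exceeding 8: Σ_j (-1)^j C(5,j)·C(10-1-8j, 4) = C(5,0)·C(9,4) = 1·126 = 126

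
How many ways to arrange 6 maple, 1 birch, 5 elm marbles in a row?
12! / (6! × 1! × 5!) = 5544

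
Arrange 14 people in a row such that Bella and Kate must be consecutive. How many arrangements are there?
Treat the 2 as one block: (14-2+1)! × 2! = 6227020800 × 2 = 12454041600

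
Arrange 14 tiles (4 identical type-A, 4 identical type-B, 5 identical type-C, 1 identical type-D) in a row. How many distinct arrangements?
14! / (4! × 4! × 5! × 1!) = 1261260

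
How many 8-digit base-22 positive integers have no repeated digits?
First digit: 21 choices (nonzero). Then descending: 21 × 21 × 20 × 19 × 18 × 17 × 16 × 15 = 12307075200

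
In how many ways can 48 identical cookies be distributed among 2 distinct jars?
C(48+2-1, 2-1) = C(49, 1) = 49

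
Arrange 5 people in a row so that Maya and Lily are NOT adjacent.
Total - adjacent = 5! - (5-1)!×2 = 120 - 48 = 72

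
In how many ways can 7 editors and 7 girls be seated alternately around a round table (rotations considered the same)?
Fix one of the editors: (7-1)! ways for the remaining editors, × 7! ways for the girls = 720 × 5040 = 3628800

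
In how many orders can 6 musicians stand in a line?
6! = 720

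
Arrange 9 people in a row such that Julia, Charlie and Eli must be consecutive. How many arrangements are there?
Treat the 3 as one block: (9-3+1)! × 3! = 5040 × 6 = 30240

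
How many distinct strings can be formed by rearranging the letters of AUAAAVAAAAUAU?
13! / (3! × 1! × 9!) = 2860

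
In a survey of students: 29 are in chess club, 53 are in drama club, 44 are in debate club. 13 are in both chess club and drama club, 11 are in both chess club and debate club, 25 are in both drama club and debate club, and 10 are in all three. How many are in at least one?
|A∪B∪C| = 29+53+44-13-11-25+10 = 87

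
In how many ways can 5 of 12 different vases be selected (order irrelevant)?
C(12,5) = 12!/(5!×7!) = 792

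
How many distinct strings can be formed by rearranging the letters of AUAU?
4! / (2! × 2!) = 6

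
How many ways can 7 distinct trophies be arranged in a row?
7! = 5040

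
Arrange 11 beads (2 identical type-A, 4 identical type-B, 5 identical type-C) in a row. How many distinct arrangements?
11! / (2! × 4! × 5!) = 6930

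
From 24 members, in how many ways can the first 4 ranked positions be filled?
P(24,4) = 24!/(24-4)! = 255024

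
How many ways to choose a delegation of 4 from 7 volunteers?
C(7,4) = 7!/(4!×3!) = 35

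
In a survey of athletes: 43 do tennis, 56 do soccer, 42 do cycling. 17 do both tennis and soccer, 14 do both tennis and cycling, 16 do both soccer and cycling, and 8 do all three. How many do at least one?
|A∪B∪C| = 43+56+42-17-14-16+8 = 102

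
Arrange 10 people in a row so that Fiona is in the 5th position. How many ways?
Fix one position: (10-1)! = 362880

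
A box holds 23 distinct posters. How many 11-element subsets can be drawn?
C(23,11) = 23!/(11!×12!) = 1352078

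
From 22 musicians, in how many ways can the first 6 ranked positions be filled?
P(22,6) = 22!/(22-6)! = 53721360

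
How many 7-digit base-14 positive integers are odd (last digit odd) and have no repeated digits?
Last∈{1,3,5,7,9,11,13}. Last=0: 0. Last nonzero: 7×12×P(12,5) = 7983360. Total = 7983360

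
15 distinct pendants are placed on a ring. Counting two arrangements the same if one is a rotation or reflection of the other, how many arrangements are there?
(15-1)!/2 = 87178291200/2 = 43589145600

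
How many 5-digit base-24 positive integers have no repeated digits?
First digit: 23 choices (nonzero). Then descending: 23 × 23 × 22 × 21 × 20 = 4887960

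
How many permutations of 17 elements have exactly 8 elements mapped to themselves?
Choose the 8 fixed points C(17,8) = 24310, derange the rest: !9 = Σ_{j=0}^{9} (-1)^j·9!/j! = 362880 - 362880 + 181440 - 60480 + 15120 - 3024 + 504 - 72 + 9 - 1 = 133496. Product = 24310 × 133496 = 3245287760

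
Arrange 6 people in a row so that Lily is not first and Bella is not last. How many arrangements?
By inclusion-exclusion: 6! - 2×(6-1)! + (6-2)! = 720 - 240 + 24 = 504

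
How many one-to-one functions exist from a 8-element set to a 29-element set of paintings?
P(29,8) = 29!/(29-8)! = 173059286400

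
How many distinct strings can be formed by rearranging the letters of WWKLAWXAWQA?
11! / (3! × 1! × 1! × 1! × 1! × 4!) = 277200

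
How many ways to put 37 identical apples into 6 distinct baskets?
C(37+6-1, 6-1) = C(42, 5) = 850668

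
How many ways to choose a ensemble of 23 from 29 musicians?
C(29,23) = 29!/(23!×6!) = 475020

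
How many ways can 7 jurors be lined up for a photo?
7! = 5040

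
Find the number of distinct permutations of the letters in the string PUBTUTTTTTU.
11! / (3! × 6! × 1! × 1!) = 9240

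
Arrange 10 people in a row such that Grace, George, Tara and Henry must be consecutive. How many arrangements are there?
Treat the 4 as one block: (10-4+1)! × 4! = 5040 × 24 = 120960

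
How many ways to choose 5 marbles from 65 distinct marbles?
C(65,5) = 65!/(5!×60!) = 8259888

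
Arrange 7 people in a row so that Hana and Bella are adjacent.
Treat as block: (7-1)! × 2! = 720 × 2 = 1440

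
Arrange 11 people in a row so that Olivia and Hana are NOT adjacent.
Total - adjacent = 11! - (11-1)!×2 = 39916800 - 7257600 = 32659200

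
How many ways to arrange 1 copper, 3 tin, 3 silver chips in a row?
7! / (1! × 3! × 3!) = 140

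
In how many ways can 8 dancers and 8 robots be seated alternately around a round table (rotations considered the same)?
Fix one of the dancers: (8-1)! ways for the remaining dancers, × 8! ways for the robots = 5040 × 40320 = 203212800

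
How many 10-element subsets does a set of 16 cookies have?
C(16,10) = 16!/(10!×6!) = 8008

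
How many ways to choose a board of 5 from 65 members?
C(65,5) = 65!/(5!×60!) = 8259888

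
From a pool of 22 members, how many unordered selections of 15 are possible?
C(22,15) = 22!/(15!×7!) = 170544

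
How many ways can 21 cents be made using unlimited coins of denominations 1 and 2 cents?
Coefficient of x^21 in 1/(1-x^1) · 1/(1-x^2). Use j coins of 2 for j = 0..⌊21/2⌋ = 10, the rest in 1s: 10 + 1 = 11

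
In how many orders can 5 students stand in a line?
5! = 120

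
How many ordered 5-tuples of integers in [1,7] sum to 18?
Coefficient of x^18 in (x + x² + ... + x^7)^5. By inclusion-exclusion on dice exceeding 7: Σ_j (-1)^j C(5,j)·C(18-1-7j, 4) = C(5,0)·C(17,4) - C(5,1)·C(10,4) = 1·2380 - 5·210 = 1330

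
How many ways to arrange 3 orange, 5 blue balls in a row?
8! / (3! × 5!) = 56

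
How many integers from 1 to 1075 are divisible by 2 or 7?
⌊1075/2⌋ + ⌊1075/7⌋ - ⌊1075/14⌋ = 537 + 153 - 76 = 614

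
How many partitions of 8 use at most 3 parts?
By conjugation, equals partitions of 8 into parts ≤ 3. Let r_j(i) = number of partitions of i into parts ≤ j, for i = 0..8. r_1(i) = 1 for all i; r_j(i) = r_{j-1}(i) + r_j(i-j). Rows j = 2..3: ≤2: 1 1 2 2 3 3 4 4 5; ≤3: 1 1 2 3 4 5 7 8 10. r_3(8) = 10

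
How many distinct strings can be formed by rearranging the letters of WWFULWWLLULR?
12! / (4! × 4! × 1! × 1! × 2!) = 415800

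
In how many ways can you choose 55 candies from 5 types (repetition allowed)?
C(55+5-1, 5-1) = C(59, 4) = 455126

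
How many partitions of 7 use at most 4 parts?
By conjugation, equals partitions of 7 into parts ≤ 4. Let r_j(i) = number of partitions of i into parts ≤ j, for i = 0..7. r_1(i) = 1 for all i; r_j(i) = r_{j-1}(i) + r_j(i-j). Rows j = 2..4: ≤2: 1 1 2 2 3 3 4 4; ≤3: 1 1 2 3 4 5 7 8; ≤4: 1 1 2 3 5 6 9 11. r_4(7) = 11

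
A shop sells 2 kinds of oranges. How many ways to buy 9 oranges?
C(9+2-1, 2-1) = C(10, 1) = 10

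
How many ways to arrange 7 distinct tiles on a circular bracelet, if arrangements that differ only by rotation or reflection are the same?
(7-1)!/2 = 720/2 = 360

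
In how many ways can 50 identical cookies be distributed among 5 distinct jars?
C(50+5-1, 5-1) = C(54, 4) = 316251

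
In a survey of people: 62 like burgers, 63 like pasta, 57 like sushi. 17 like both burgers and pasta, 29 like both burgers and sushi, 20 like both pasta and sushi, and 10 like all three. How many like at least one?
|A∪B∪C| = 62+63+57-17-29-20+10 = 126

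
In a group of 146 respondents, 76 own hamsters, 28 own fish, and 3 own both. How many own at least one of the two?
|A∪B| = |A| + |B| - |A∩B| = 76 + 28 - 3 = 101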